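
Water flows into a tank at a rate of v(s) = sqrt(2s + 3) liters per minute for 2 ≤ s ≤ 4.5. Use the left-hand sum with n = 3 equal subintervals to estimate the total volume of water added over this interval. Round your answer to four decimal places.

7.3369

Δs = (4.5 − 2)/3 = 5/6.
Left endpoints: 2, 17/6, 11/3.
v(2) ≈ 2.6458, v(17/6) ≈ 2.9439, v(11/3) ≈ 3.2146.
Sum = Δs · [v(2) + v(17/6) + v(11/3)].
Sum ≈ 7.3369.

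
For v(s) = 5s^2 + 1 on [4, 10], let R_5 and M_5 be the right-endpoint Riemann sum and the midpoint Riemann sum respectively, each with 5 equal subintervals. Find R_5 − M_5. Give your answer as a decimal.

R_5 = 1825.2.
M_5 = 1562.4.
R_5 − M_5 = 262.8.

262.8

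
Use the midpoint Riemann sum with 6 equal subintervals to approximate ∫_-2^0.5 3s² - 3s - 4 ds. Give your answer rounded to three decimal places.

3.641

Δs = (0.5 − (-2))/6 = 5/12.
Midpoints: -43/24, -1.375, -23/24, -13/24, -0.125, 7/24.
f(-43/24) = 2113/192, f(-1.375) = 5.796875, f(-23/24) = 313/192, f(-13/24) = -287/192, f(-0.125) = -3.578125, f(7/24) = -887/192.
Sum = Δs · [f(-43/24) + f(-1.375) + f(-23/24) + ...].
Sum ≈ 3.641.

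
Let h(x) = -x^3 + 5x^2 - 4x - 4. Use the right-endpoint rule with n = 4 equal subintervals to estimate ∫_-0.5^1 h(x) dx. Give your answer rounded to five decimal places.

Δx = (1 − (-0.5))/4 = 0.375.
Right endpoints: -0.125, 0.25, 0.625, 1.
h(-0.125) = -1751/512, h(0.25) = -4.703125, h(0.625) = -2453/512, h(1) = -4.
Sum = Δx · [h(-0.125) + h(0.25) + h(0.625) + h(1)].
Sum ≈ -6.34277.

-6.34277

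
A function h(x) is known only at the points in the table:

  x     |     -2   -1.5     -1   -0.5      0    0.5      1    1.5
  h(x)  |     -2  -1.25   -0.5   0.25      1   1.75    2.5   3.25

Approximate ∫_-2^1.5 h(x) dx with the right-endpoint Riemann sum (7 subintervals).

3.5

Δx = 0.5.
Sum = 0.5·[(-1.25) + (-0.5) + 0.25 + 1 + 1.75 + 2.5 + 3.25] = 3.5.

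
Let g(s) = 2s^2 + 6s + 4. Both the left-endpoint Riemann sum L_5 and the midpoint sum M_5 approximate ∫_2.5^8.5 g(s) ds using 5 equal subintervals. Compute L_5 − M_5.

L_5 = 523.08.
M_5 = 619.56.
L_5 − M_5 = -96.48.

-96.48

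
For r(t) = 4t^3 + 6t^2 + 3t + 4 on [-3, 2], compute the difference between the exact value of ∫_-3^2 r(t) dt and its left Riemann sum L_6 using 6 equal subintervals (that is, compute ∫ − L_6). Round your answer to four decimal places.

52.0833

Exact integral: ∫_-3^2 r(t) dt = 17.5.
L_6 ≈ -34.583333.
Error ≈ 17.5 − (-34.583333) ≈ 52.0833.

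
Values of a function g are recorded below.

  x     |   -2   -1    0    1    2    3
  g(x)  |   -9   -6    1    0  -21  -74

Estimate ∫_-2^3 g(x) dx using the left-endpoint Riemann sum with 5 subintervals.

Δx = 1.
Sum = 1·[(-9) + (-6) + 1 + 0 + (-21)] = -35.

-35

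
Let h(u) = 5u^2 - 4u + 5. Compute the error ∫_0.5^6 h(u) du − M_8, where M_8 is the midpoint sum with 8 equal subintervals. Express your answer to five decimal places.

1.08317

Exact integral: ∫_0.5^6 h(u) du ≈ 315.7916667.
M_8 ≈ 314.7084961.
Error ≈ 315.7916667 − 314.7084961 ≈ 1.08317.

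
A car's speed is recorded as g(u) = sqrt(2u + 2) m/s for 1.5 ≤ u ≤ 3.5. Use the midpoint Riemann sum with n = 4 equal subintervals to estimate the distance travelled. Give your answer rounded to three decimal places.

5.274

Δu = (3.5 − 1.5)/4 = 0.5.
Midpoints: 1.75, 2.25, 2.75, 3.25.
g(1.75) ≈ 2.345, g(2.25) ≈ 2.550, g(2.75) ≈ 2.739, g(3.25) ≈ 2.915.
Sum = Δu · [g(1.75) + g(2.25) + g(2.75) + g(3.25)].
Sum ≈ 5.274.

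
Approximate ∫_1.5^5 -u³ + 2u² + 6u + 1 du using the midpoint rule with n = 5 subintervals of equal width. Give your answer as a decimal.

-1.0434375

Δu = (5 − 1.5)/5 = 0.7.
Midpoints: 1.85, 2.55, 3.25, 3.95, 4.65.
f(1.85) = 12.613375, f(2.55) = 12.723625, f(3.25) = 7.296875, f(3.95) = -5.724875, f(4.65) = -28.399625.
Sum = Δu · [f(1.85) + f(2.55) + f(3.25) + f(3.95) + f(4.65)].
Sum = -1.0434375.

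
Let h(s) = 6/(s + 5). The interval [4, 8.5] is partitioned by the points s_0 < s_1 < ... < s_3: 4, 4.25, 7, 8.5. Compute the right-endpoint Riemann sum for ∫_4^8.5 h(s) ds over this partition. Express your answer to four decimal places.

2.2038

Subinterval widths: 0.25, 2.75, 1.5.
Right endpoints: 4.25, 7, 8.5.
h(4.25) = 24/37, h(7) = 0.5, h(8.5) = 4/9.
Sum = Σ Δs_i · h(s_i).
Sum ≈ 2.2038.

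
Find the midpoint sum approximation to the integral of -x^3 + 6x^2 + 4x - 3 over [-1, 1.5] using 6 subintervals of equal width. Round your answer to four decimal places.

Δx = (1.5 − (-1))/6 = 5/12.
Midpoints: -19/24, -0.375, 1/24, 11/24, 0.875, 31/24.
f(-19/24) = -26405/13824, f(-0.375) = -1845/512, f(1/24) = -39025/13824, f(11/24) = -35/13824, f(0.875) = 2265/512, f(31/24) = 138545/13824.
Sum = Δx · [f(-19/24) + f(-0.375) + f(1/24) + ...].
Sum ≈ 2.5445.

2.5445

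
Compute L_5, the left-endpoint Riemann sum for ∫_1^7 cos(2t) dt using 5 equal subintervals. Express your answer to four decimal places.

Δt = (7 − 1)/5 = 1.2.
Left endpoints: 1, 2.2, 3.4, 4.6, 5.8.
f(1) ≈ -0.4161, f(2.2) ≈ -0.3073, f(3.4) ≈ 0.8694, f(4.6) ≈ -0.9748, f(5.8) ≈ 0.5683.
Sum = Δt · [f(1) + f(2.2) + f(3.4) + f(4.6) + f(5.8)].
Sum ≈ -0.3128.

-0.3128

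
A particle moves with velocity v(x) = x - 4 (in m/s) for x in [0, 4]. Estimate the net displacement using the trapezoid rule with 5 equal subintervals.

Δx = (4 − 0)/5 = 0.8.
v(0) = -4, v(0.8) = -3.2, v(1.6) = -2.4, v(2.4) = -1.6, v(3.2) = -0.8, v(4) = 0.
T_5 = (Δx/2)·[v(x_0) + 2v(x_1) + ... + 2v(x_{4}) + v(x_5)].
Sum = -8.

-8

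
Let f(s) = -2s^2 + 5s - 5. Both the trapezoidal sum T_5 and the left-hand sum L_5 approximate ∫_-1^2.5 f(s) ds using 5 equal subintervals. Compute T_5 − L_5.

T_5 = -16.03.
L_5 = -18.48.
T_5 − L_5 = 2.45.

2.45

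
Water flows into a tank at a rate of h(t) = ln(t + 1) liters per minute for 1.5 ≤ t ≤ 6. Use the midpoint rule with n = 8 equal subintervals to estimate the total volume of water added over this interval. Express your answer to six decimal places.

6.834020

Δt = (6 − 1.5)/8 = 0.5625.
Midpoints: 1.78125, 2.34375, 2.90625, 3.46875, 4.03125, 4.59375, 5.15625, 5.71875.
h(1.78125) ≈ 1.022900, h(2.34375) ≈ 1.207093, h(2.90625) ≈ 1.362578, h(3.46875) ≈ 1.497109, h(4.03125) ≈ 1.615668, h(4.59375) ≈ 1.721650, h(5.15625) ≈ 1.817468, h(5.71875) ≈ 1.904902.
Sum = Δt · [h(1.78125) + h(2.34375) + h(2.90625) + ...].
Sum ≈ 6.834020.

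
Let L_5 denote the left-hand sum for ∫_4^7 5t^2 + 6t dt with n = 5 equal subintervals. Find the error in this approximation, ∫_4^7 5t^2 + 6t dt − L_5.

Exact integral: ∫_4^7 f(t) dt = 564.
L_5 = 510.
Error = 564 − 510 = 54.

54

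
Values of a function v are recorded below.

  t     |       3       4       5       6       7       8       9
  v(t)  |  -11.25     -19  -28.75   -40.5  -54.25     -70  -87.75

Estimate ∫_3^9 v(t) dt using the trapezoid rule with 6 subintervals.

-262

Δt = 1.
T_6 = (1/2)·[(-11.25) + 2·(-19) + 2·(-28.75) + 2·(-40.5) + 2·(-54.25) + 2·(-70) + (-87.75)] = -262.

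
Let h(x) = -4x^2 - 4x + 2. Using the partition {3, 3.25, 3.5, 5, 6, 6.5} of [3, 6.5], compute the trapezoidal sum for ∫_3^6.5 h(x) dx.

-392.6875

Subinterval widths: 0.25, 0.25, 1.5, 1, 0.5.
h(3) = -46, h(3.25) = -53.25, h(3.5) = -61, h(5) = -118, h(6) = -166, h(6.5) = -193.
On each subinterval the trapezoid contributes (Δx_i/2)·[h(x_{i-1}) + h(x_i)].
Sum = -392.6875.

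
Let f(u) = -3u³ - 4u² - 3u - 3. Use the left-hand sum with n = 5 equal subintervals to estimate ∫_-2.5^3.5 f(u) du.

Δu = (3.5 − (-2.5))/5 = 1.2.
Left endpoints: -2.5, -1.3, -0.1, 1.1, 2.3.
f(-2.5) = 26.375, f(-1.3) = 0.731, f(-0.1) = -2.737, f(1.1) = -15.133, f(2.3) = -67.561.
Sum = Δu · [f(-2.5) + f(-1.3) + f(-0.1) + f(1.1) + f(2.3)].
Sum = -69.99.

-69.99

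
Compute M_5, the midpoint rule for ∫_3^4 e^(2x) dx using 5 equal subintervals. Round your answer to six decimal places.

Δx = (4 − 3)/5 = 0.2.
Midpoints: 3.1, 3.3, 3.5, 3.7, 3.9.
f(3.1) ≈ 492.749041, f(3.3) ≈ 735.095189, f(3.5) ≈ 1096.633158, f(3.7) ≈ 1635.984430, f(3.9) ≈ 2440.601978.
Sum = Δx · [f(3.1) + f(3.3) + f(3.5) + f(3.7) + f(3.9)].
Sum ≈ 1280.212759.

1280.212759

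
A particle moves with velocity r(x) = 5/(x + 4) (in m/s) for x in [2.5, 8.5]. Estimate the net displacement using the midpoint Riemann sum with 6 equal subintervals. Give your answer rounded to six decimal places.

Δx = (8.5 − 2.5)/6 = 1.
Midpoints: 3, 4, 5, 6, 7, 8.
r(3) = 5/7, r(4) = 0.625, r(5) = 5/9, r(6) = 0.5, r(7) = 5/11, r(8) = 5/12.
Sum = Δx · [r(3) + r(4) + r(5) + ...].
Sum ≈ 3.266053.

3.266053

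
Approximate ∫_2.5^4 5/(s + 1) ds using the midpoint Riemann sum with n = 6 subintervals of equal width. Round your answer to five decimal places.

1.78283

Δs = (4 − 2.5)/6 = 0.25.
Midpoints: 2.625, 2.875, 3.125, 3.375, 3.625, 3.875.
f(2.625) = 40/29, f(2.875) = 40/31, f(3.125) = 40/33, f(3.375) = 8/7, f(3.625) = 40/37, f(3.875) = 40/39.
Sum = Δs · [f(2.625) + f(2.875) + f(3.125) + ...].
Sum ≈ 1.78283.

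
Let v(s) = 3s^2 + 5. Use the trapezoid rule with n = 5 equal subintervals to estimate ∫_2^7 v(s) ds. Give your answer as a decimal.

Δs = (7 − 2)/5 = 1.
v(2) = 17, v(3) = 32, v(4) = 53, v(5) = 80, v(6) = 113, v(7) = 152.
T_5 = (Δs/2)·[v(s_0) + 2v(s_1) + ... + 2v(s_{4}) + v(s_5)].
Sum = 362.5.

362.5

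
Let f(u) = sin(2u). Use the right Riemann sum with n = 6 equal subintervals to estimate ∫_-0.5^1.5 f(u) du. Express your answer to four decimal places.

Δu = (1.5 − (-0.5))/6 = 1/3.
Right endpoints: -1/6, 1/6, 0.5, 5/6, 7/6, 1.5.
f(-1/6) ≈ -0.3272, f(1/6) ≈ 0.3272, f(0.5) ≈ 0.8415, f(5/6) ≈ 0.9954, f(7/6) ≈ 0.7231, f(1.5) ≈ 0.1411.
Sum = Δu · [f(-1/6) + f(1/6) + f(0.5) + ...].
Sum ≈ 0.9004.

0.9004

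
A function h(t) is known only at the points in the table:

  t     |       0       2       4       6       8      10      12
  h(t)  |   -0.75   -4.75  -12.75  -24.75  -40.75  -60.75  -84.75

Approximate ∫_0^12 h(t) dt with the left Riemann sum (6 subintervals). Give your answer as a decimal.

-289

Δt = 2.
Sum = 2·[(-0.75) + (-4.75) + (-12.75) + (-24.75) + (-40.75) + (-60.75)] = -289.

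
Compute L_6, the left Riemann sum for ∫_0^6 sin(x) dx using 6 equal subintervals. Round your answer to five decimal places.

Δx = (6 − 0)/6 = 1.
Left endpoints: 0, 1, 2, 3, 4, 5.
f(0) ≈ 0.00000, f(1) ≈ 0.84147, f(2) ≈ 0.90930, f(3) ≈ 0.14112, f(4) ≈ -0.75680, f(5) ≈ -0.95892.
Sum = Δx · [f(0) + f(1) + f(2) + ...].
Sum ≈ 0.17616.

0.17616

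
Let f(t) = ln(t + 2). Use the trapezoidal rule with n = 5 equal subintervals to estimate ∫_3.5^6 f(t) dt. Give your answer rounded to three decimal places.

4.758

Δt = (6 − 3.5)/5 = 0.5.
f(3.5) ≈ 1.705, f(4) ≈ 1.792, f(4.5) ≈ 1.872, f(5) ≈ 1.946, f(5.5) ≈ 2.015, f(6) ≈ 2.079.
T_5 = (Δt/2)·[f(t_0) + 2f(t_1) + ... + 2f(t_{4}) + f(t_5)].
Sum ≈ 4.758.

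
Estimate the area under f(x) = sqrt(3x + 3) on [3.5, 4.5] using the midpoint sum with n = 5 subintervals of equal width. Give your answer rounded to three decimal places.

3.871

Δx = (4.5 − 3.5)/5 = 0.2.
Midpoints: 3.6, 3.8, 4, 4.2, 4.4.
f(3.6) ≈ 3.715, f(3.8) ≈ 3.795, f(4) ≈ 3.873, f(4.2) ≈ 3.950, f(4.4) ≈ 4.025.
Sum = Δx · [f(3.6) + f(3.8) + f(4) + f(4.2) + f(4.4)].
Sum ≈ 3.871.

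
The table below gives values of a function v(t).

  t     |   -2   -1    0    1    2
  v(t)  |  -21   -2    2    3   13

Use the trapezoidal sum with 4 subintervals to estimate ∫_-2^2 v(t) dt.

-1

Δt = 1.
T_4 = (1/2)·[(-21) + 2·(-2) + 2·2 + 2·3 + 13] = -1.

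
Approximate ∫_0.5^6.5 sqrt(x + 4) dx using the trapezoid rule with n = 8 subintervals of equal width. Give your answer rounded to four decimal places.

16.3148

Δx = (6.5 − 0.5)/8 = 0.75.
f(0.5) ≈ 2.1213, f(1.25) ≈ 2.2913, f(2) ≈ 2.4495, f(2.75) ≈ 2.5981, f(3.5) ≈ 2.7386, f(4.25) ≈ 2.8723, f(5) ≈ 3.0000, f(5.75) ≈ 3.1225, f(6.5) ≈ 3.2404.
T_8 = (Δx/2)·[f(x_0) + 2f(x_1) + ... + 2f(x_{7}) + f(x_8)].
Sum ≈ 16.3148.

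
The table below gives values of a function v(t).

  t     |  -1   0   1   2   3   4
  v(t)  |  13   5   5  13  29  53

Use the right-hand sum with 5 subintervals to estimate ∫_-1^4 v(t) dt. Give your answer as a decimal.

105

Δt = 1.
Sum = 1·[5 + 5 + 13 + 29 + 53] = 105.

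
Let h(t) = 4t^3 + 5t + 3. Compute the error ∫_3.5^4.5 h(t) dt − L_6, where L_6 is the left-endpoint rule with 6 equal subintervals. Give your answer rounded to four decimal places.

Exact integral: ∫_3.5^4.5 h(t) dt = 283.
L_6 ≈ 266.722222.
Error ≈ 283 − 266.722222 ≈ 16.2778.

16.2778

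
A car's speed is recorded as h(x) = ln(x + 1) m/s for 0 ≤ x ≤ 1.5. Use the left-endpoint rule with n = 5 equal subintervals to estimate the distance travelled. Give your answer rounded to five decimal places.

0.64880

Δx = (1.5 − 0)/5 = 0.3.
Left endpoints: 0, 0.3, 0.6, 0.9, 1.2.
h(0) ≈ 0.00000, h(0.3) ≈ 0.26236, h(0.6) ≈ 0.47000, h(0.9) ≈ 0.64185, h(1.2) ≈ 0.78846.
Sum = Δx · [h(0) + h(0.3) + h(0.6) + h(0.9) + h(1.2)].
Sum ≈ 0.64880.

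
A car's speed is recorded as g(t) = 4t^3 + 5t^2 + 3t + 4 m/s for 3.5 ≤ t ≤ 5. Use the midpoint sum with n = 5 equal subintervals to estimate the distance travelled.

Δt = (5 − 3.5)/5 = 0.3.
Midpoints: 3.65, 3.95, 4.25, 4.55, 4.85.
g(3.65) = 276.071, g(3.95) = 340.382, g(4.25) = 414.125, g(4.55) = 497.948, g(4.85) = 592.499.
Sum = Δt · [g(3.65) + g(3.95) + g(4.25) + g(4.55) + g(4.85)].
Sum = 636.3075.

636.3075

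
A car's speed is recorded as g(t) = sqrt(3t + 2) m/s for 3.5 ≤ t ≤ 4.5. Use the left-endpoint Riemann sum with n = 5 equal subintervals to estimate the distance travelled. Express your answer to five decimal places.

3.69957

Δt = (4.5 − 3.5)/5 = 0.2.
Left endpoints: 3.5, 3.7, 3.9, 4.1, 4.3.
g(3.5) ≈ 3.53553, g(3.7) ≈ 3.61939, g(3.9) ≈ 3.70135, g(4.1) ≈ 3.78153, g(4.3) ≈ 3.86005.
Sum = Δt · [g(3.5) + g(3.7) + g(3.9) + g(4.1) + g(4.3)].
Sum ≈ 3.69957.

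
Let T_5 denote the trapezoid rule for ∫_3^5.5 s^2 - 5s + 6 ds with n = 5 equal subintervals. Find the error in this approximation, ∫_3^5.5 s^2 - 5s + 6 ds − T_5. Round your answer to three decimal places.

-0.104

Exact integral: ∫_3^5.5 f(s) ds ≈ 8.33333.
T_5 = 8.4375.
Error ≈ 8.33333 − 8.4375 ≈ -0.104.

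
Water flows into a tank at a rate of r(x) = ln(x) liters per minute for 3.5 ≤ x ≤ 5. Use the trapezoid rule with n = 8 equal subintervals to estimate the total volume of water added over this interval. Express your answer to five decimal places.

2.16227

Δx = (5 − 3.5)/8 = 0.1875.
r(3.5) ≈ 1.25276, r(3.6875) ≈ 1.30495, r(3.875) ≈ 1.35455, r(4.0625) ≈ 1.40180, r(4.25) ≈ 1.44692, r(4.4375) ≈ 1.49009, r(4.625) ≈ 1.53148, r(4.8125) ≈ 1.57122, r(5) ≈ 1.60944.
T_8 = (Δx/2)·[r(x_0) + 2r(x_1) + ... + 2r(x_{7}) + r(x_8)].
Sum ≈ 2.16227.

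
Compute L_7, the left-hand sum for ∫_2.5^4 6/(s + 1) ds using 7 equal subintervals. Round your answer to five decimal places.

Δs = (4 − 2.5)/7 = 3/14.
Left endpoints: 2.5, 19/7, 41/14, 22/7, 47/14, 25/7, 53/14.
f(2.5) = 12/7, f(19/7) = 21/13, f(41/14) = 84/55, f(22/7) = 42/29, f(47/14) = 84/61, f(25/7) = 1.3125, f(53/14) = 84/67.
Sum = Δs · [f(2.5) + f(19/7) + f(41/14) + ...].
Sum ≈ 2.19611.

2.19611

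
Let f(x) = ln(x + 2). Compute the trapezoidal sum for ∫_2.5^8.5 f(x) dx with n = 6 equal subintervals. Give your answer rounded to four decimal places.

Δx = (8.5 − 2.5)/6 = 1.
f(2.5) ≈ 1.5041, f(3.5) ≈ 1.7047, f(4.5) ≈ 1.8718, f(5.5) ≈ 2.0149, f(6.5) ≈ 2.1401, f(7.5) ≈ 2.2513, f(8.5) ≈ 2.3514.
T_6 = (Δx/2)·[f(x_0) + 2f(x_1) + ... + 2f(x_{5}) + f(x_6)].
Sum ≈ 11.9105.

11.9105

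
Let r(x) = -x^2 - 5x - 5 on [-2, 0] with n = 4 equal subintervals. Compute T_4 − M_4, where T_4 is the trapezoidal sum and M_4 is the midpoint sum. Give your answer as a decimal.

-0.125

T_4 = -2.75.
M_4 = -2.625.
T_4 − M_4 = -0.125.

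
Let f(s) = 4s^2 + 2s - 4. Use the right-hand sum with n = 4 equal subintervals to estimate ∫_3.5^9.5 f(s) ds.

Δs = (9.5 − 3.5)/4 = 1.5.
Right endpoints: 5, 6.5, 8, 9.5.
f(5) = 106, f(6.5) = 178, f(8) = 268, f(9.5) = 376.
Sum = Δs · [f(5) + f(6.5) + f(8) + f(9.5)].
Sum = 1392.

1392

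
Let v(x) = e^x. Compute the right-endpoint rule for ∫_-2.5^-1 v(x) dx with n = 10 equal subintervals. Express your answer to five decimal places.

Δx = (-1 − (-2.5))/10 = 0.15.
Right endpoints: -2.35, -2.2, -2.05, -1.9, -1.75, -1.6, -1.45, -1.3, -1.15, -1.
v(-2.35) ≈ 0.09537, v(-2.2) ≈ 0.11080, v(-2.05) ≈ 0.12873, v(-1.9) ≈ 0.14957, v(-1.75) ≈ 0.17377, v(-1.6) ≈ 0.20190, v(-1.45) ≈ 0.23457, v(-1.3) ≈ 0.27253, v(-1.15) ≈ 0.31664, v(-1) ≈ 0.36788.
Sum = Δx · [v(-2.35) + v(-2.2) + v(-2.05) + ...].
Sum ≈ 0.30776.

0.30776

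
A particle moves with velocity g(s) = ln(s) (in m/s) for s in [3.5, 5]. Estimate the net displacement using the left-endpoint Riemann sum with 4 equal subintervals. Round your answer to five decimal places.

2.09464

Δs = (5 − 3.5)/4 = 0.375.
Left endpoints: 3.5, 3.875, 4.25, 4.625.
g(3.5) ≈ 1.25276, g(3.875) ≈ 1.35455, g(4.25) ≈ 1.44692, g(4.625) ≈ 1.53148.
Sum = Δs · [g(3.5) + g(3.875) + g(4.25) + g(4.625)].
Sum ≈ 2.09464.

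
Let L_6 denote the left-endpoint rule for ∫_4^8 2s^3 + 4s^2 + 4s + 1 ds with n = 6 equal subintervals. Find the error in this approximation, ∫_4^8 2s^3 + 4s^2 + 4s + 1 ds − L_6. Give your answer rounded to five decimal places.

Exact integral: ∫_4^8 f(s) ds ≈ 2617.3333333.
L_6 ≈ 2261.1851852.
Error ≈ 2617.3333333 − 2261.1851852 ≈ 356.14815.

356.14815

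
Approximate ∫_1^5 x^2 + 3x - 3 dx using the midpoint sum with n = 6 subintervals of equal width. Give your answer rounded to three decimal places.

Δx = (5 − 1)/6 = 2/3.
Midpoints: 4/3, 2, 8/3, 10/3, 4, 14/3.
f(4/3) = 25/9, f(2) = 7, f(8/3) = 109/9, f(10/3) = 163/9, f(4) = 25, f(14/3) = 295/9.
Sum = Δx · [f(4/3) + f(2) + f(8/3) + ...].
Sum ≈ 65.185.

65.185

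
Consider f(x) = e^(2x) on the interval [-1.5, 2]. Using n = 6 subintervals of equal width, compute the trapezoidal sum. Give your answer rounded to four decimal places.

Δx = (2 − (-1.5))/6 = 7/12.
f(-1.5) ≈ 0.0498, f(-11/12) ≈ 0.1599, f(-1/3) ≈ 0.5134, f(0.25) ≈ 1.6487, f(5/6) ≈ 5.2945, f(17/12) ≈ 17.0020, f(2) ≈ 54.5982.
T_6 = (Δx/2)·[f(x_0) + 2f(x_1) + ... + 2f(x_{5}) + f(x_6)].
Sum ≈ 30.2998.

30.2998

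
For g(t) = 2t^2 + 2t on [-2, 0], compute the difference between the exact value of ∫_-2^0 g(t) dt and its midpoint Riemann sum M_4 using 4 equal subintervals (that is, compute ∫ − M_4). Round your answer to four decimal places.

Exact integral: ∫_-2^0 g(t) dt ≈ 1.333333.
M_4 = 1.25.
Error ≈ 1.333333 − 1.25 ≈ 0.0833.

0.0833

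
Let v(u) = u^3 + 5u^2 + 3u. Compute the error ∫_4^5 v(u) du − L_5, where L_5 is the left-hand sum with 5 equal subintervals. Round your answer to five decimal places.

10.77667

Exact integral: ∫_4^5 v(u) du ≈ 207.4166667.
L_5 = 196.64.
Error ≈ 207.4166667 − 196.64 ≈ 10.77667.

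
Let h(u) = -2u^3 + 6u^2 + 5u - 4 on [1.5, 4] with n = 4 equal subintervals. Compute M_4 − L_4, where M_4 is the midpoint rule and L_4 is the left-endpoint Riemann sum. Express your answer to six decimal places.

-5.639648

M_4 ≈ 21.01074219.
L_4 ≈ 26.65039062.
M_4 − L_4 ≈ -5.639648.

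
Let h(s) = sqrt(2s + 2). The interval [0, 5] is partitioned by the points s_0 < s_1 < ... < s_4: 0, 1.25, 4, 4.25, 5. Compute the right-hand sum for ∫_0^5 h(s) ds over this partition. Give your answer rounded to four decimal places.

Subinterval widths: 1.25, 2.75, 0.25, 0.75.
Right endpoints: 1.25, 4, 4.25, 5.
h(1.25) ≈ 2.1213, h(4) ≈ 3.1623, h(4.25) ≈ 3.2404, h(5) ≈ 3.4641.
Sum = Σ Δs_i · h(s_i).
Sum ≈ 14.7561.

14.7561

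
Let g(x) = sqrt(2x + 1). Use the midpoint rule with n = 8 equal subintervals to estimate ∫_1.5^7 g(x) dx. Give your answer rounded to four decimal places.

Δx = (7 − 1.5)/8 = 0.6875.
Midpoints: 1.84375, 2.53125, 3.21875, 3.90625, 4.59375, 5.28125, 5.96875, 6.65625.
g(1.84375) ≈ 2.1651, g(2.53125) ≈ 2.4622, g(3.21875) ≈ 2.7272, g(3.90625) ≈ 2.9686, g(4.59375) ≈ 3.1918, g(5.28125) ≈ 3.4004, g(5.96875) ≈ 3.5969, g(6.65625) ≈ 3.7832.
Sum = Δx · [g(1.84375) + g(2.53125) + g(3.21875) + ...].
Sum ≈ 16.7030.

16.7030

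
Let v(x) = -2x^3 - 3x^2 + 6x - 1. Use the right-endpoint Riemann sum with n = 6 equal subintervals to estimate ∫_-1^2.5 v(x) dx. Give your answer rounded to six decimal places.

-33.061632

Δx = (2.5 − (-1))/6 = 7/12.
Right endpoints: -5/12, 1/6, 0.75, 4/3, 23/12, 2.5.
v(-5/12) = -3349/864, v(1/6) = -5/54, v(0.75) = 0.96875, v(4/3) = -83/27, v(23/12) = -12617/864, v(2.5) = -36.
Sum = Δx · [v(-5/12) + v(1/6) + v(0.75) + ...].
Sum ≈ -33.061632.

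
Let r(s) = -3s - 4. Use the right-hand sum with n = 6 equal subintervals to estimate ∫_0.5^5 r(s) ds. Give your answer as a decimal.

Δs = (5 − 0.5)/6 = 0.75.
Right endpoints: 1.25, 2, 2.75, 3.5, 4.25, 5.
r(1.25) = -7.75, r(2) = -10, r(2.75) = -12.25, r(3.5) = -14.5, r(4.25) = -16.75, r(5) = -19.
Sum = Δs · [r(1.25) + r(2) + r(2.75) + ...].
Sum = -60.1875.

-60.1875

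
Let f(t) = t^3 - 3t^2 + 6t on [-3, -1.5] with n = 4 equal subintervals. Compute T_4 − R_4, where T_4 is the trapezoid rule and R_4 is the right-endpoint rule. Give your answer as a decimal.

-9.9140625

T_4 ≈ -63.202148.
R_4 ≈ -53.288086.
T_4 − R_4 = -9.9140625.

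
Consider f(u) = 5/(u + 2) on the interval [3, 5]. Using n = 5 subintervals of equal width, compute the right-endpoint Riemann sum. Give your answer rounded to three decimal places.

1.627

Δu = (5 − 3)/5 = 0.4.
Right endpoints: 3.4, 3.8, 4.2, 4.6, 5.
f(3.4) = 25/27, f(3.8) = 25/29, f(4.2) = 25/31, f(4.6) = 25/33, f(5) = 5/7.
Sum = Δu · [f(3.4) + f(3.8) + f(4.2) + f(4.6) + f(5)].
Sum ≈ 1.627.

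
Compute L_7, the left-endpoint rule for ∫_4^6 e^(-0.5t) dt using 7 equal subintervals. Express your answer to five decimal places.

0.18361

Δt = (6 − 4)/7 = 2/7.
Left endpoints: 4, 30/7, 32/7, 34/7, 36/7, 38/7, 40/7.
f(4) ≈ 0.13534, f(30/7) ≈ 0.11732, f(32/7) ≈ 0.10170, f(34/7) ≈ 0.08816, f(36/7) ≈ 0.07643, f(38/7) ≈ 0.06625, f(40/7) ≈ 0.05743.
Sum = Δt · [f(4) + f(30/7) + f(32/7) + ...].
Sum ≈ 0.18361.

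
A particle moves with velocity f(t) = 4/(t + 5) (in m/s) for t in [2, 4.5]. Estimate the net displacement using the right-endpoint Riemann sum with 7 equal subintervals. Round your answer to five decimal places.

Δt = (4.5 − 2)/7 = 5/14.
Right endpoints: 33/14, 19/7, 43/14, 24/7, 53/14, 29/7, 4.5.
f(33/14) = 56/103, f(19/7) = 14/27, f(43/14) = 56/113, f(24/7) = 28/59, f(53/14) = 56/123, f(29/7) = 0.4375, f(4.5) = 8/19.
Sum = Δt · [f(33/14) + f(19/7) + f(43/14) + ...].
Sum ≈ 1.19507.

1.19507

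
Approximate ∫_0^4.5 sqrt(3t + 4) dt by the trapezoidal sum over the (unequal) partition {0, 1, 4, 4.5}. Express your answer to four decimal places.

Subinterval widths: 1, 3, 0.5.
f(0) ≈ 2.0000, f(1) ≈ 2.6458, f(4) ≈ 4.0000, f(4.5) ≈ 4.1833.
On each subinterval the trapezoid contributes (Δt_i/2)·[f(t_{i-1}) + f(t_i)].
Sum ≈ 14.3373.

14.3373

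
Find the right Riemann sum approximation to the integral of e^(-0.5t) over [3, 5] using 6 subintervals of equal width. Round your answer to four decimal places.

0.2592

Δt = (5 − 3)/6 = 1/3.
Right endpoints: 10/3, 11/3, 4, 13/3, 14/3, 5.
f(10/3) ≈ 0.1889, f(11/3) ≈ 0.1599, f(4) ≈ 0.1353, f(13/3) ≈ 0.1146, f(14/3) ≈ 0.0970, f(5) ≈ 0.0821.
Sum = Δt · [f(10/3) + f(11/3) + f(4) + ...].
Sum ≈ 0.2592.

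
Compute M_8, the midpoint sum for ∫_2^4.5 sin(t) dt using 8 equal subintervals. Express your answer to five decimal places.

Δt = (4.5 − 2)/8 = 0.3125.
Midpoints: 2.15625, 2.46875, 2.78125, 3.09375, 3.40625, 3.71875, 4.03125, 4.34375.
f(2.15625) ≈ 0.83346, f(2.46875) ≈ 0.62321, f(2.78125) ≈ 0.35259, f(3.09375) ≈ 0.04782, f(3.40625) ≈ -0.26158, f(3.71875) ≈ -0.54564, f(4.03125) ≈ -0.77686, f(4.34375) ≈ -0.93282.
Sum = Δt · [f(2.15625) + f(2.46875) + f(2.78125) + ...].
Sum ≈ -0.20619.

-0.20619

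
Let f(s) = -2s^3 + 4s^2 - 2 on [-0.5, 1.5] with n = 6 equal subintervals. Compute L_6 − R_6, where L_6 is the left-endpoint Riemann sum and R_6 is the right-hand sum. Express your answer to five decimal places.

L_6 ≈ -1.9629630.
R_6 ≈ -1.6296296.
L_6 − R_6 ≈ -0.33333.

-0.33333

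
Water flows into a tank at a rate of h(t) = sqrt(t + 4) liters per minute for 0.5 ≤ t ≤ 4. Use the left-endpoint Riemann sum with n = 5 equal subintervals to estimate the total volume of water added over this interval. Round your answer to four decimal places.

8.4711

Δt = (4 − 0.5)/5 = 0.7.
Left endpoints: 0.5, 1.2, 1.9, 2.6, 3.3.
h(0.5) ≈ 2.1213, h(1.2) ≈ 2.2804, h(1.9) ≈ 2.4290, h(2.6) ≈ 2.5690, h(3.3) ≈ 2.7019.
Sum = Δt · [h(0.5) + h(1.2) + h(1.9) + h(2.6) + h(3.3)].
Sum ≈ 8.4711.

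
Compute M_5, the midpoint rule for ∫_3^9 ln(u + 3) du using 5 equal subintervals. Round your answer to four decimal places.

13.0733

Δu = (9 − 3)/5 = 1.2.
Midpoints: 3.6, 4.8, 6, 7.2, 8.4.
f(3.6) ≈ 1.8871, f(4.8) ≈ 2.0541, f(6) ≈ 2.1972, f(7.2) ≈ 2.3224, f(8.4) ≈ 2.4336.
Sum = Δu · [f(3.6) + f(4.8) + f(6) + f(7.2) + f(8.4)].
Sum ≈ 13.0733.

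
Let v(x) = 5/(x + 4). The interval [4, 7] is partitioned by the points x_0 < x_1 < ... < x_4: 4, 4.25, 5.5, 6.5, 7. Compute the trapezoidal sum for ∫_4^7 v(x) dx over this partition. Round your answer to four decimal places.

Subinterval widths: 0.25, 1.25, 1, 0.5.
v(4) = 0.625, v(4.25) = 20/33, v(5.5) = 10/19, v(6.5) = 10/21, v(7) = 5/11.
On each subinterval the trapezoid contributes (Δx_i/2)·[v(x_{i-1}) + v(x_i)].
Sum ≈ 1.5956.

1.5956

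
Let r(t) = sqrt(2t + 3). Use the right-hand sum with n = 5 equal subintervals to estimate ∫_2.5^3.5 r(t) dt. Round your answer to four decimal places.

3.0317

Δt = (3.5 − 2.5)/5 = 0.2.
Right endpoints: 2.7, 2.9, 3.1, 3.3, 3.5.
r(2.7) ≈ 2.8983, r(2.9) ≈ 2.9665, r(3.1) ≈ 3.0332, r(3.3) ≈ 3.0984, r(3.5) ≈ 3.1623.
Sum = Δt · [r(2.7) + r(2.9) + r(3.1) + r(3.3) + r(3.5)].
Sum ≈ 3.0317.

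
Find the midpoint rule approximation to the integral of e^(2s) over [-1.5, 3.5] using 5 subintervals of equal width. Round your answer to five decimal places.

Δs = (3.5 − (-1.5))/5 = 1.
Midpoints: -1, 0, 1, 2, 3.
f(-1) ≈ 0.13534, f(0) ≈ 1.00000, f(1) ≈ 7.38906, f(2) ≈ 54.59815, f(3) ≈ 403.42879.
Sum = Δs · [f(-1) + f(0) + f(1) + f(2) + f(3)].
Sum ≈ 466.55133.

466.55133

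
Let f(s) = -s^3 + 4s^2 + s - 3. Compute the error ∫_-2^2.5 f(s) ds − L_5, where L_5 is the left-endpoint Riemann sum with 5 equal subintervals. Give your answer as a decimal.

Exact integral: ∫_-2^2.5 f(s) ds = 13.359375.
L_5 = 19.89.
Error = 13.359375 − 19.89 = -6.530625.

-6.530625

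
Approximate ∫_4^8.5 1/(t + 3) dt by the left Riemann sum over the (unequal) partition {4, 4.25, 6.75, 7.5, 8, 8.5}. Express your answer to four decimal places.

Subinterval widths: 0.25, 2.5, 0.75, 0.5, 0.5.
Left endpoints: 4, 4.25, 6.75, 7.5, 8.
f(4) = 1/7, f(4.25) = 4/29, f(6.75) = 4/39, f(7.5) = 2/21, f(8) = 1/11.
Sum = Σ Δt_i · f(t_i).
Sum ≈ 0.5505.

0.5505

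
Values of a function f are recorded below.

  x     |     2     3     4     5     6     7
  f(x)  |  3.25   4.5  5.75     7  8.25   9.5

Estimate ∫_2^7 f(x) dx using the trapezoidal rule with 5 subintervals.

Δx = 1.
T_5 = (1/2)·[3.25 + 2·4.5 + 2·5.75 + 2·7 + 2·8.25 + 9.5] = 31.875.

31.875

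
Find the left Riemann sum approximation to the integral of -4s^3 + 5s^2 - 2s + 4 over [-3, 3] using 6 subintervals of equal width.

Δs = (3 − (-3))/6 = 1.
Left endpoints: -3, -2, -1, 0, 1, 2.
f(-3) = 163, f(-2) = 60, f(-1) = 15, f(0) = 4, f(1) = 3, f(2) = -12.
Sum = Δs · [f(-3) + f(-2) + f(-1) + ...].
Sum = 233.

233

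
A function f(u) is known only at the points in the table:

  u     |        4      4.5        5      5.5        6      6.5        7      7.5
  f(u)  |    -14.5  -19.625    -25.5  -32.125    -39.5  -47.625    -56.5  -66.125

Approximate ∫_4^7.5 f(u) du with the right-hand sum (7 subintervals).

-143.5

Δu = 0.5.
Sum = 0.5·[(-19.625) + (-25.5) + (-32.125) + (-39.5) + (-47.625) + (-56.5) + (-66.125)] = -143.5.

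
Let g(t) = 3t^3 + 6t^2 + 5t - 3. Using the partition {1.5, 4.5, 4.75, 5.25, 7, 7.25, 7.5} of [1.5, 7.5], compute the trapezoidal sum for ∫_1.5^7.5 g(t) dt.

Subinterval widths: 3, 0.25, 0.5, 1.75, 0.25, 0.25.
g(1.5) = 28.125, g(4.5) = 414.375, g(4.75) = 477.640625, g(5.25) = 622.734375, g(7) = 1355, g(7.25) = 1491.859375, g(7.5) = 1637.625.
On each subinterval the trapezoid contributes (Δt_i/2)·[g(t_{i-1}) + g(t_i)].
Sum = 3527.90625.

3527.90625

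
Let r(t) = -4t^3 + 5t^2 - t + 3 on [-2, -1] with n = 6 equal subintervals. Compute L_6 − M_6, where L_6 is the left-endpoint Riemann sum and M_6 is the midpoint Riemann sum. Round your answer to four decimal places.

3.8264

L_6 ≈ 34.939815.
M_6 ≈ 31.113426.
L_6 − M_6 ≈ 3.8264.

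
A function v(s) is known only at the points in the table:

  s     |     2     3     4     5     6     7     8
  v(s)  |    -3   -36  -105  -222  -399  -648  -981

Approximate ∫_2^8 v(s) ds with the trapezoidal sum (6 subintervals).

Δs = 1.
T_6 = (1/2)·[(-3) + 2·(-36) + 2·(-105) + 2·(-222) + 2·(-399) + 2·(-648) + (-981)] = -1902.

-1902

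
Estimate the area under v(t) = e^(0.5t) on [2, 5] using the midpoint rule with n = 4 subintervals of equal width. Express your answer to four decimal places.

18.8180

Δt = (5 − 2)/4 = 0.75.
Midpoints: 2.375, 3.125, 3.875, 4.625.
v(2.375) ≈ 3.2789, v(3.125) ≈ 4.7707, v(3.875) ≈ 6.9414, v(4.625) ≈ 10.0996.
Sum = Δt · [v(2.375) + v(3.125) + v(3.875) + v(4.625)].
Sum ≈ 18.8180.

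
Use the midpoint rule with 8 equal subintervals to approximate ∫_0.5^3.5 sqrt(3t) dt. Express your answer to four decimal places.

Δt = (3.5 − 0.5)/8 = 0.375.
Midpoints: 0.6875, 1.0625, 1.4375, 1.8125, 2.1875, 2.5625, 2.9375, 3.3125.
f(0.6875) ≈ 1.4361, f(1.0625) ≈ 1.7854, f(1.4375) ≈ 2.0767, f(1.8125) ≈ 2.3318, f(2.1875) ≈ 2.5617, f(2.5625) ≈ 2.7726, f(2.9375) ≈ 2.9686, f(3.3125) ≈ 3.1524.
Sum = Δt · [f(0.6875) + f(1.0625) + f(1.4375) + ...].
Sum ≈ 7.1570.

7.1570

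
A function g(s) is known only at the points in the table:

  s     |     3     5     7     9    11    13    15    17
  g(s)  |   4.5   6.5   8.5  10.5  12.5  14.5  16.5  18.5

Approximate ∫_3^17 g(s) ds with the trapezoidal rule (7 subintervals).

161

Δs = 2.
T_7 = (2/2)·[4.5 + 2·6.5 + 2·8.5 + 2·10.5 + 2·12.5 + 2·14.5 + 2·16.5 + 18.5] = 161.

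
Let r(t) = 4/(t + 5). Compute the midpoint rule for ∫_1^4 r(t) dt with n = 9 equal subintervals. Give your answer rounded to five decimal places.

1.62157

Δt = (4 − 1)/9 = 1/3.
Midpoints: 7/6, 1.5, 11/6, 13/6, 2.5, 17/6, 19/6, 3.5, 23/6.
r(7/6) = 24/37, r(1.5) = 8/13, r(11/6) = 24/41, r(13/6) = 24/43, r(2.5) = 8/15, r(17/6) = 24/47, r(19/6) = 24/49, r(3.5) = 8/17, r(23/6) = 24/53.
Sum = Δt · [r(7/6) + r(1.5) + r(11/6) + ...].
Sum ≈ 1.62157.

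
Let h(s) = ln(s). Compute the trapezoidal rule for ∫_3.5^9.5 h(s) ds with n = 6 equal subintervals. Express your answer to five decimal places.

Δs = (9.5 − 3.5)/6 = 1.
h(3.5) ≈ 1.25276, h(4.5) ≈ 1.50408, h(5.5) ≈ 1.70475, h(6.5) ≈ 1.87180, h(7.5) ≈ 2.01490, h(8.5) ≈ 2.14007, h(9.5) ≈ 2.25129.
T_6 = (Δs/2)·[h(s_0) + 2h(s_1) + ... + 2h(s_{5}) + h(s_6)].
Sum ≈ 10.98762.

10.98762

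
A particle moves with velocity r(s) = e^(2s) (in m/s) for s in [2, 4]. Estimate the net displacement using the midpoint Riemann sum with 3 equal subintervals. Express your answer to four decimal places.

Δs = (4 − 2)/3 = 2/3.
Midpoints: 7/3, 3, 11/3.
r(7/3) ≈ 106.3427, r(3) ≈ 403.4288, r(11/3) ≈ 1530.4749.
Sum = Δs · [r(7/3) + r(3) + r(11/3)].
Sum ≈ 1360.1642.

1360.1642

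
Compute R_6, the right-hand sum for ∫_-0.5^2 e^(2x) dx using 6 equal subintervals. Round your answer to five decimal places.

Δx = (2 − (-0.5))/6 = 5/12.
Right endpoints: -1/12, 1/3, 0.75, 7/6, 19/12, 2.
f(-1/12) ≈ 0.84648, f(1/3) ≈ 1.94773, f(0.75) ≈ 4.48169, f(7/6) ≈ 10.31226, f(19/12) ≈ 23.72826, f(2) ≈ 54.59815.
Sum = Δx · [f(-1/12) + f(1/3) + f(0.75) + ...].
Sum ≈ 39.96440.

39.96440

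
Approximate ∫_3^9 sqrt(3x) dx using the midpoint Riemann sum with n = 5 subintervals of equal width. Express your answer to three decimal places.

Δx = (9 − 3)/5 = 1.2.
Midpoints: 3.6, 4.8, 6, 7.2, 8.4.
f(3.6) ≈ 3.286, f(4.8) ≈ 3.795, f(6) ≈ 4.243, f(7.2) ≈ 4.648, f(8.4) ≈ 5.020.
Sum = Δx · [f(3.6) + f(4.8) + f(6) + f(7.2) + f(8.4)].
Sum ≈ 25.189.

25.189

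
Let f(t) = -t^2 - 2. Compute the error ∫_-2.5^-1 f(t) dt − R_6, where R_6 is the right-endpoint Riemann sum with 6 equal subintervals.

-0.640625

Exact integral: ∫_-2.5^-1 f(t) dt = -7.875.
R_6 = -7.234375.
Error = -7.875 − (-7.234375) = -0.640625.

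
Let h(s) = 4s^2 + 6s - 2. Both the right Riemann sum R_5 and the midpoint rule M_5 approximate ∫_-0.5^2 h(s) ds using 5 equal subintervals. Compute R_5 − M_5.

8.125

R_5 = 25.
M_5 = 16.875.
R_5 − M_5 = 8.125.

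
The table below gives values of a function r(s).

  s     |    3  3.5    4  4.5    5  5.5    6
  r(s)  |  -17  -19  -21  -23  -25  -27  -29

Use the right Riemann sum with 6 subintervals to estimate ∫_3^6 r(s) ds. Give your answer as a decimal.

Δs = 0.5.
Sum = 0.5·[(-19) + (-21) + (-23) + (-25) + (-27) + (-29)] = -72.

-72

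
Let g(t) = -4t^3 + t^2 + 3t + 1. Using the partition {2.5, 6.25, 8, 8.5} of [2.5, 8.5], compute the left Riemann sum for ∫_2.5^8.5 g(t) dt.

Subinterval widths: 3.75, 1.75, 0.5.
Left endpoints: 2.5, 6.25, 8.
g(2.5) = -47.75, g(6.25) = -917.75, g(8) = -1959.
Sum = Σ Δt_i · g(t_i).
Sum = -2764.625.

-2764.625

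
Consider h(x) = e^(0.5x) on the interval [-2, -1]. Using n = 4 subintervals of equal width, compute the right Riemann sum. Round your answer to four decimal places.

Δx = (-1 − (-2))/4 = 0.25.
Right endpoints: -1.75, -1.5, -1.25, -1.
h(-1.75) ≈ 0.4169, h(-1.5) ≈ 0.4724, h(-1.25) ≈ 0.5353, h(-1) ≈ 0.6065.
Sum = Δx · [h(-1.75) + h(-1.5) + h(-1.25) + h(-1)].
Sum ≈ 0.5078.

0.5078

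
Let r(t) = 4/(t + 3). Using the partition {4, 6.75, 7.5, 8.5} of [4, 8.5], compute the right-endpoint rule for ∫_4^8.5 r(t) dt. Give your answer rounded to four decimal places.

1.7617

Subinterval widths: 2.75, 0.75, 1.
Right endpoints: 6.75, 7.5, 8.5.
r(6.75) = 16/39, r(7.5) = 8/21, r(8.5) = 8/23.
Sum = Σ Δt_i · r(t_i).
Sum ≈ 1.7617.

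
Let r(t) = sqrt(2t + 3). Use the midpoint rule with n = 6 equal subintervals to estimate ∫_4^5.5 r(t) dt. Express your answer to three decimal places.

Δt = (5.5 − 4)/6 = 0.25.
Midpoints: 4.125, 4.375, 4.625, 4.875, 5.125, 5.375.
r(4.125) ≈ 3.354, r(4.375) ≈ 3.428, r(4.625) ≈ 3.500, r(4.875) ≈ 3.571, r(5.125) ≈ 3.640, r(5.375) ≈ 3.708.
Sum = Δt · [r(4.125) + r(4.375) + r(4.625) + ...].
Sum ≈ 5.300.

5.300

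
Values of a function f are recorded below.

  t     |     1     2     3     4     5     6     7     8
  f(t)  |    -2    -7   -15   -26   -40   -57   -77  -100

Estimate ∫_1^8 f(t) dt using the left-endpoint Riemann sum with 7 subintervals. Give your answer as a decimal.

Δt = 1.
Sum = 1·[(-2) + (-7) + (-15) + (-26) + (-40) + (-57) + (-77)] = -224.

-224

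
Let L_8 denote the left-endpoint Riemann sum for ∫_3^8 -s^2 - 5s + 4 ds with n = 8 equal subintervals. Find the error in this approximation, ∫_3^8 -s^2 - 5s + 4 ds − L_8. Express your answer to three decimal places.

-24.674

Exact integral: ∫_3^8 f(s) ds ≈ -279.16667.
L_8 = -254.4921875.
Error ≈ -279.16667 − (-254.4921875) ≈ -24.674.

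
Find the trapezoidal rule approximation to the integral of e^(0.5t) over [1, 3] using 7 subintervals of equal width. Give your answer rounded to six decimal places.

5.675568

Δt = (3 − 1)/7 = 2/7.
f(1) ≈ 1.648721, f(9/7) ≈ 1.901907, f(11/7) ≈ 2.193974, f(13/7) ≈ 2.530891, f(15/7) ≈ 2.919547, f(17/7) ≈ 3.367888, f(19/7) ≈ 3.885077, f(3) ≈ 4.481689.
T_7 = (Δt/2)·[f(t_0) + 2f(t_1) + ... + 2f(t_{6}) + f(t_7)].
Sum ≈ 5.675568.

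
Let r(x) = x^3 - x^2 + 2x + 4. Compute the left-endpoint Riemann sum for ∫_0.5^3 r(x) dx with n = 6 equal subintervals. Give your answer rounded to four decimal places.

Δx = (3 − 0.5)/6 = 5/12.
Left endpoints: 0.5, 11/12, 4/3, 1.75, 13/6, 31/12.
r(0.5) = 4.875, r(11/12) = 9959/1728, r(4/3) = 196/27, r(1.75) = 9.796875, r(13/6) = 2983/216, r(31/12) = 34099/1728.
Sum = Δx · [r(0.5) + r(11/12) + r(4/3) + ...].
Sum ≈ 25.5158.

25.5158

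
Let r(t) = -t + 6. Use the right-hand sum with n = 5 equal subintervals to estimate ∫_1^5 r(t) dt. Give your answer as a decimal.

Δt = (5 − 1)/5 = 0.8.
Right endpoints: 1.8, 2.6, 3.4, 4.2, 5.
r(1.8) = 4.2, r(2.6) = 3.4, r(3.4) = 2.6, r(4.2) = 1.8, r(5) = 1.
Sum = Δt · [r(1.8) + r(2.6) + r(3.4) + r(4.2) + r(5)].
Sum = 10.4.

10.4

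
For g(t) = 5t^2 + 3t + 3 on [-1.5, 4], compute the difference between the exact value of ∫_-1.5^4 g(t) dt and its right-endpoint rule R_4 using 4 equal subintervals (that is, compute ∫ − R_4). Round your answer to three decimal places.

-67.275

Exact integral: ∫_-1.5^4 g(t) dt ≈ 149.41667.
R_4 = 216.69140625.
Error ≈ 149.41667 − 216.69140625 ≈ -67.275.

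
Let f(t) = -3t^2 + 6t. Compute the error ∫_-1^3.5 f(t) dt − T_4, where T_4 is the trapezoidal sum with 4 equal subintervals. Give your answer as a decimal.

Exact integral: ∫_-1^3.5 f(t) dt = -10.125.
T_4 = -12.97265625.
Error = -10.125 − (-12.97265625) = 2.84765625.

2.84765625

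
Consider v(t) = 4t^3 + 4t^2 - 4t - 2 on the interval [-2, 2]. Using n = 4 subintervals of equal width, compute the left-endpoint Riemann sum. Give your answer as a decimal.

Δt = (2 − (-2))/4 = 1.
Left endpoints: -2, -1, 0, 1.
v(-2) = -10, v(-1) = 2, v(0) = -2, v(1) = 2.
Sum = Δt · [v(-2) + v(-1) + v(0) + v(1)].
Sum = -8.

-8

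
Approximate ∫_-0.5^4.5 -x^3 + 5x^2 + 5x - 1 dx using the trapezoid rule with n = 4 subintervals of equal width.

93.28125

Δx = (4.5 − (-0.5))/4 = 1.25.
f(-0.5) = -2.125, f(0.75) = 5.140625, f(2) = 21, f(3.25) = 33.734375, f(4.5) = 31.625.
T_4 = (Δx/2)·[f(x_0) + 2f(x_1) + 2f(x_2) + 2f(x_3) + f(x_4)].
Sum = 93.28125.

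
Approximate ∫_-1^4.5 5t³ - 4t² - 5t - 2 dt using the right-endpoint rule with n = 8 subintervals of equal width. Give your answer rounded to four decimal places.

461.4280

Δt = (4.5 − (-1))/8 = 0.6875.
Right endpoints: -0.3125, 0.375, 1.0625, 1.75, 2.4375, 3.125, 3.8125, 4.5.
f(-0.3125) = -4017/4096, f(0.375) = -2137/512, f(1.0625) = -23883/4096, f(1.75) = 3.796875, f(2.4375) = 141139/4096, f(3.125) = 49101/512, f(3.8125) = 810489/4096, f(4.5) = 350.125.
Sum = Δt · [f(-0.3125) + f(0.375) + f(1.0625) + ...].
Sum ≈ 461.4280.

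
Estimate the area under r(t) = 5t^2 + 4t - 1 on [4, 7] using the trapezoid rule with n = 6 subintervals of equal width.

528.625

Δt = (7 − 4)/6 = 0.5.
r(4) = 95, r(4.5) = 118.25, r(5) = 144, r(5.5) = 172.25, r(6) = 203, r(6.5) = 236.25, r(7) = 272.
T_6 = (Δt/2)·[r(t_0) + 2r(t_1) + ... + 2r(t_{5}) + r(t_6)].
Sum = 528.625.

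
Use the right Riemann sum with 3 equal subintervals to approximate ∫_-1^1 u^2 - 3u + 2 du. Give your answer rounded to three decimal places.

2.815

Δu = (1 − (-1))/3 = 2/3.
Right endpoints: -1/3, 1/3, 1.
f(-1/3) = 28/9, f(1/3) = 10/9, f(1) = 0.
Sum = Δu · [f(-1/3) + f(1/3) + f(1)].
Sum ≈ 2.815.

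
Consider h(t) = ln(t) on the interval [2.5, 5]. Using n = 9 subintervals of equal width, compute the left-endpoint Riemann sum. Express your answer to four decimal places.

Δt = (5 − 2.5)/9 = 5/18.
Left endpoints: 2.5, 25/9, 55/18, 10/3, 65/18, 35/9, 25/6, 40/9, 85/18.
h(2.5) ≈ 0.9163, h(25/9) ≈ 1.0217, h(55/18) ≈ 1.1170, h(10/3) ≈ 1.2040, h(65/18) ≈ 1.2840, h(35/9) ≈ 1.3581, h(25/6) ≈ 1.4271, h(40/9) ≈ 1.4917, h(85/18) ≈ 1.5523.
Sum = Δt · [h(2.5) + h(25/9) + h(55/18) + ...].
Sum ≈ 3.1589.

3.1589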